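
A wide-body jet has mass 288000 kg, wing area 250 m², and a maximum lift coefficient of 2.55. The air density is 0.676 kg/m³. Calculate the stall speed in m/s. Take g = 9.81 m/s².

V_stall = 115 m/s

Weight W = mg = 288000 × 9.81 = 2.825×10^6 N.
V_stall = √(2W/(ρ·S·CL,max)) = √(2 × 2.825×10^6 / (0.676 × 250 × 2.55))
V_stall = √13110 = 115 m/s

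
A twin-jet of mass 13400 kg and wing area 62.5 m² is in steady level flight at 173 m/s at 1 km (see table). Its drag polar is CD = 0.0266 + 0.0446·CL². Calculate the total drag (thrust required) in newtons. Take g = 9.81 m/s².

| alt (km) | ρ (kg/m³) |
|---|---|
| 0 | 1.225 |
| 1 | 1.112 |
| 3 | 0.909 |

At 1 km, from the table: ρ = 1.112 kg/m³.
In steady level flight, lift balances weight: W = mg = 13400 × 9.81 = 1.3145×10^5 N.
q = ½ρv² = ½ × 1.112 × 173² = 16640 Pa.
CL = 2W/(ρv²S) = 2×1.3145×10^5/(1.112×173²×62.5) = 0.1264.
CD = 0.0266 + 0.0446 × 0.1264² = 0.02731.
D = q·S·CD = 16640 × 62.5 × 0.02731 = 28410 N

D = 28400 N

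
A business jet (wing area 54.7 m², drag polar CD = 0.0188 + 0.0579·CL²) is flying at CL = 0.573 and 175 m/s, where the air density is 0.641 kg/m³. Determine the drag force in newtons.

D = 20300 N

CD = 0.0188 + 0.0579 × 0.573² = 0.03781
D = ½ρv²S·CD = ½ × 0.641 × 175² × 54.7 × 0.03781 = 20300 N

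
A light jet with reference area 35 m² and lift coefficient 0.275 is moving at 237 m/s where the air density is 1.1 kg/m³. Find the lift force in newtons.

L = 2.97×10^5 N

L = ½ρv²S·CL = ½ × 1.1 × 237² × 35 × 0.275 = 2.97×10^5 N ≈ 297 kN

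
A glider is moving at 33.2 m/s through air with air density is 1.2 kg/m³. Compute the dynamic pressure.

q = 661 Pa

q = ½ρv² = ½ × 1.2 × 33.2² = 661 Pa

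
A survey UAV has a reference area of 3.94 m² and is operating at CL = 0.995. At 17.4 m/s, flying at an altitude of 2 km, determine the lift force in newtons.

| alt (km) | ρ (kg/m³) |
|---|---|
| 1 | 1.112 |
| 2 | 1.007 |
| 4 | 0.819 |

At 2 km, from the table: ρ = 1.007 kg/m³.
Dynamic pressure q = ½ρv² = ½ × 1.007 × 17.4² = 152.4 Pa.
L = q·S·CL = 152.4 × 3.94 × 0.995 = 598 N

L = 598 N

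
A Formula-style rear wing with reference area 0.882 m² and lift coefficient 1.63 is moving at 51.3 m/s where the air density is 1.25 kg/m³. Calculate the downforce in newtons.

L = 2360 N

L = ½ρv²S·CL = ½ × 1.25 × 51.3² × 0.882 × 1.63 = 2360 N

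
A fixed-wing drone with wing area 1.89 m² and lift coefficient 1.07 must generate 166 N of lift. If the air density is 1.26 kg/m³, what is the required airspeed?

L = ½ρv²S·CL ⇒ v = √(2L/(ρ·S·CL))
v = √(2 × 166 / (1.26 × 1.89 × 1.07)) = √130.3 = 11.4 m/s

v = 11.4 m/s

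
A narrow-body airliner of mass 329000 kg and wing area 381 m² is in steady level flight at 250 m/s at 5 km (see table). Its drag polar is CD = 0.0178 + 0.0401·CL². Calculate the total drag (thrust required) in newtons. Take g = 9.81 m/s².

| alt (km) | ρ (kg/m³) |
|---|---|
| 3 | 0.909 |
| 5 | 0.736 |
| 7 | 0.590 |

D = 2.04×10^5 N

At 5 km, from the table: ρ = 0.736 kg/m³.
Level flight ⇒ L = W = m·g = 329000 × 9.81 = 3.2275×10^6 N.
Dynamic pressure q = 0.5 × 0.736 × 250² = 23000 Pa.
CL = 2W/(ρv²S) = 2×3.2275×10^6/(0.736×250²×381) = 0.3683.
CD = 0.0178 + 0.0401 × 0.3683² = 0.02324.
D = q·S·CD = 23000 × 381 × 0.02324 = 2.036×10^5 N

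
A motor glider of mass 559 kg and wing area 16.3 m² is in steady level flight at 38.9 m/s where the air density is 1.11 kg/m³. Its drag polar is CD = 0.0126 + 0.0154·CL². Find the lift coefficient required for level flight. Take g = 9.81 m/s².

CL = 0.401

Weight W = mg = 559 × 9.81 = 5483.8 N; in level flight L = W.
Dynamic pressure q = 0.5 × 1.11 × 38.9² = 839.8 Pa.
CL = W/(q·S) = 5483.8 / (839.8 × 16.3) = 0.4006.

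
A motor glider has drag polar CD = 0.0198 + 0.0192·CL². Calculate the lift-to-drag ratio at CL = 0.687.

L/D = 23.8

CD = 0.0198 + 0.0192 × 0.687² = 0.02886
L/D = CL/CD = 0.687 / 0.02886 = 23.8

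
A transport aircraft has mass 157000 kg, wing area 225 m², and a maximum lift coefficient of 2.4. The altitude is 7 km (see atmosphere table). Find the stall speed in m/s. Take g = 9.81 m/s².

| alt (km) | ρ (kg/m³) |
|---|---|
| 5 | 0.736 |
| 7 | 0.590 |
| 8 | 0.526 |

At 7 km, from the table: ρ = 0.590 kg/m³.
Stall occurs when L = W at CL,max. W = mg = 157000 × 9.81 = 1.54×10^6 N.
V_stall = √(2W/(ρ·S·CL,max)) = √(2 × 1.54×10^6 / (0.59 × 225 × 2.4))
V_stall = √9668 = 98.3 m/s

V_stall = 98.3 m/s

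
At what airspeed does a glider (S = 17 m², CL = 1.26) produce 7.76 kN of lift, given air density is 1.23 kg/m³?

L = ½ρv²S·CL ⇒ v = √(2L/(ρ·S·CL))
v = √(2 × 7760 / (1.23 × 17 × 1.26)) = √589.1 = 24.3 m/s

v = 24.3 m/s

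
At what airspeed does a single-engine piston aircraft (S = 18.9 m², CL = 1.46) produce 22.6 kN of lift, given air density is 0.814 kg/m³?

v = 44.9 m/s

L = ½ρv²S·CL ⇒ v = √(2L/(ρ·S·CL))
v = √(2 × 22600 / (0.814 × 18.9 × 1.46)) = √2012 = 44.9 m/s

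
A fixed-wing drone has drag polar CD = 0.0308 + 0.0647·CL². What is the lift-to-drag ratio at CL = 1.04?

CD = 0.0308 + 0.0647 × 1.04² = 0.1008
L/D = CL/CD = 1.04 / 0.1008 = 10.3

L/D = 10.3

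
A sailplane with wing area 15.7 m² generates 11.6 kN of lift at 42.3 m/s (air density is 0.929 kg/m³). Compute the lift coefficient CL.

CL = 0.889

From L = ½ρv²S·CL, rearranging gives CL = 2L/(ρv²S).
CL = 2 × 11600 / (0.929 × 42.3² × 15.7) = 0.889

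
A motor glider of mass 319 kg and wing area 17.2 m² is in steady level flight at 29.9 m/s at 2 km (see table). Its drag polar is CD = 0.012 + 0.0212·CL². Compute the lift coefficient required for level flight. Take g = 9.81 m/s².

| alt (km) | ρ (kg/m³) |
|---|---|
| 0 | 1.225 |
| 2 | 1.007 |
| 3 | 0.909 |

At 2 km, from the table: ρ = 1.007 kg/m³.
Weight W = mg = 319 × 9.81 = 3129.4 N; in level flight L = W.
Dynamic pressure q = 0.5 × 1.007 × 29.9² = 450.1 Pa.
CL = W/(q·S) = 3129.4 / (450.1 × 17.2) = 0.4042.

CL = 0.404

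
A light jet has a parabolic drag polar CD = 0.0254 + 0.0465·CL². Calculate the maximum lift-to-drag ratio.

(L/D)max = 14.5

For CD = CD0 + K·CL², (L/D)max occurs at CL* = √(CD0/K) and equals 1/(2√(K·CD0)).
(L/D)max = 1/(2√(0.0465 × 0.0254)) = 1/(2 × 0.03437) = 14.5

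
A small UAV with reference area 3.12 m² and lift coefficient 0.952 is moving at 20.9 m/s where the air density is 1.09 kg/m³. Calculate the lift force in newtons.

L = ½ρv²S·CL = ½ × 1.09 × 20.9² × 3.12 × 0.952 = 707 N

L = 707 N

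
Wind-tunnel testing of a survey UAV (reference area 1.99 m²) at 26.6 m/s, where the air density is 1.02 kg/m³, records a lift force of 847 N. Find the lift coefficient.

CL = 1.18

From L = ½ρv²S·CL, rearranging gives CL = 2L/(ρv²S).
CL = 2 × 847 / (1.02 × 26.6² × 1.99) = 1.18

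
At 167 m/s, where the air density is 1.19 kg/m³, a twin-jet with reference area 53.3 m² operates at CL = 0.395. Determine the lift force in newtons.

L = 3.49×10^5 N

L = ½ρv²S·CL = ½ × 1.19 × 167² × 53.3 × 0.395 = 3.49×10^5 N ≈ 349 kN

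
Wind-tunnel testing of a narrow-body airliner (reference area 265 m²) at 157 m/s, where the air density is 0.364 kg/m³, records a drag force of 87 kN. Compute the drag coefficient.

CD = 0.0732

From D = ½ρv²S·CD, rearranging gives CD = 2D/(ρv²S).
CD = 2 × 87000 / (0.364 × 157² × 265) = 0.0732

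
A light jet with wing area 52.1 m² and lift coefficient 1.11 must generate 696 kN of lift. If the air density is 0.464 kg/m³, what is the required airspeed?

L = ½ρv²S·CL ⇒ v = √(2L/(ρ·S·CL))
v = √(2 × 6.96×10^5 / (0.464 × 52.1 × 1.11)) = √51880 = 228 m/s

v = 228 m/s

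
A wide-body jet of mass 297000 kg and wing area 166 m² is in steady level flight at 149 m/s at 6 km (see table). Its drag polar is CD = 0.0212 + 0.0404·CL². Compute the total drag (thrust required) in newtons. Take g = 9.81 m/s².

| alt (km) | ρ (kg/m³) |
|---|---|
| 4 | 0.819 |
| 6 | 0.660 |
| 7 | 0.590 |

At 6 km, from the table: ρ = 0.660 kg/m³.
Level flight ⇒ L = W = m·g = 297000 × 9.81 = 2.9136×10^6 N.
q = ½ρv² = ½ × 0.66 × 149² = 7326 Pa.
CL = W/(q·S) = 2.9136×10^6 / (7326 × 166) = 2.396.
CD = 0.0212 + 0.0404 × 2.396² = 0.2531.
D = q·S·CD = 7326 × 166 × 0.2531 = 3.078×10^5 N

D = 3.08×10^5 N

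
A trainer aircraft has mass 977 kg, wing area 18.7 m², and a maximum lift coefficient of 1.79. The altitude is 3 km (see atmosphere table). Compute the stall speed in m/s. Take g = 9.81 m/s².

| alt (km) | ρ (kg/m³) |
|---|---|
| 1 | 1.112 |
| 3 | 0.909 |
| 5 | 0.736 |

V_stall = 25.1 m/s

At 3 km, from the table: ρ = 0.909 kg/m³.
At stall, lift equals weight: L = W = m·g = 977 × 9.81 = 9584 N.
V_stall = √(2W/(ρ·S·CL,max)) = √(2 × 9584 / (0.909 × 18.7 × 1.79))
V_stall = √630 = 25.1 m/s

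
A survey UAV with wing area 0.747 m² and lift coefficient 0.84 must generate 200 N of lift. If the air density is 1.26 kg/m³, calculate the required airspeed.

v = 22.5 m/s

L = ½ρv²S·CL ⇒ v = √(2L/(ρ·S·CL))
v = √(2 × 200 / (1.26 × 0.747 × 0.84)) = √505.9 = 22.5 m/s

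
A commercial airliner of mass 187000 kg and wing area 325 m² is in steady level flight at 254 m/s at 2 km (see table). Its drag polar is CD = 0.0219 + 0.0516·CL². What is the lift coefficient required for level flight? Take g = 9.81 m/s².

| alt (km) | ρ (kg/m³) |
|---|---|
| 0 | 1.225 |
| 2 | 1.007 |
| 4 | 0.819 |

At 2 km, from the table: ρ = 1.007 kg/m³.
Level flight ⇒ L = W = m·g = 187000 × 9.81 = 1.8345×10^6 N.
Dynamic pressure q = 0.5 × 1.007 × 254² = 32480 Pa.
CL = 2W/(ρv²S) = 2×1.8345×10^6/(1.007×254²×325) = 0.1738.

CL = 0.174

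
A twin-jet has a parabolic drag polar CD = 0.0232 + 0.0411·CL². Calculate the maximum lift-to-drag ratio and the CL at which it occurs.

For CD = CD0 + K·CL², (L/D)max occurs at CL* = √(CD0/K) and equals 1/(2√(K·CD0)).
(L/D)max = 1/(2√(0.0411 × 0.0232)) = 1/(2 × 0.03088) = 16.2
CL* = √(0.0232/0.0411) = 0.751

(L/D)max = 16.2, at CL = 0.751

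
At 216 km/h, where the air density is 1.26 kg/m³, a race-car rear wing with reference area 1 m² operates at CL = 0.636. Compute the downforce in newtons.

L = 1440 N

Convert speed: v = 216 km/h ÷ 3.6 = 60 m/s.
Dynamic pressure q = ½ρv² = ½ × 1.26 × 60² = 2268 Pa.
L = q·S·CL = 2268 × 1 × 0.636 = 1440 N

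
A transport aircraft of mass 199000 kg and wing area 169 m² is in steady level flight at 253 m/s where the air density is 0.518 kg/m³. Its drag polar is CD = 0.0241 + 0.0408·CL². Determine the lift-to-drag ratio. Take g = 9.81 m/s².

Weight W = mg = 199000 × 9.81 = 1.9522×10^6 N; in level flight L = W.
q = ½ρv² = ½ × 0.518 × 253² = 16580 Pa.
Required CL = L/(qS) = 1.9522×10^6/(16580·169) = 0.6968.
CD = 0.0241 + 0.0408 × 0.6968² = 0.04391.
L/D = CL/CD = 0.6968 / 0.04391 = 15.9

L/D = 15.9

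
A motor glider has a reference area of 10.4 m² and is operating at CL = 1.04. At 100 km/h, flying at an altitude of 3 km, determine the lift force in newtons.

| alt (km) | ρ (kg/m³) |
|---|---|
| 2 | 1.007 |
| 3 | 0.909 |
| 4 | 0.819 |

At 3 km, from the table: ρ = 0.909 kg/m³.
Convert speed: v = 100 km/h ÷ 3.6 = 27.78 m/s.
Dynamic pressure q = ½ρv² = ½ × 0.909 × 27.78² = 350.7 Pa.
L = q·S·CL = 350.7 × 10.4 × 1.04 = 3790 N

L = 3790 N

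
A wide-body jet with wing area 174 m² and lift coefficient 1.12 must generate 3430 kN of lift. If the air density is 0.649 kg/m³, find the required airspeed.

L = ½ρv²S·CL ⇒ v = √(2L/(ρ·S·CL))
v = √(2 × 3.43×10^6 / (0.649 × 174 × 1.12)) = √54240 = 233 m/s

v = 233 m/s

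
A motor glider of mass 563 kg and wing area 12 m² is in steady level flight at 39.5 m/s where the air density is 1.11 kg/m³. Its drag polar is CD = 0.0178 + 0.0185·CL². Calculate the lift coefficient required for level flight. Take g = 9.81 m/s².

Level flight ⇒ L = W = m·g = 563 × 9.81 = 5523 N.
Dynamic pressure q = 0.5 × 1.11 × 39.5² = 865.9 Pa.
Required CL = L/(qS) = 5523/(865.9·12) = 0.5315.

CL = 0.532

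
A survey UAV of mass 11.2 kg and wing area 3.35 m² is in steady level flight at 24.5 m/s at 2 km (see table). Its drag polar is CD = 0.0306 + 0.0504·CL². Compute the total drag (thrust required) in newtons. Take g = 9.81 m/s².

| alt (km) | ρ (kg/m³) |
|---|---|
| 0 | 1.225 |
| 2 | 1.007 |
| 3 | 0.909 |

D = 31.6 N

At 2 km, from the table: ρ = 1.007 kg/m³.
In steady level flight, lift balances weight: W = mg = 11.2 × 9.81 = 109.87 N.
q = ½ρv² = ½ × 1.007 × 24.5² = 302.2 Pa.
CL = 2W/(ρv²S) = 2×109.87/(1.007×24.5²×3.35) = 0.1085.
CD = 0.0306 + 0.0504 × 0.1085² = 0.03119.
D = q·S·CD = 302.2 × 3.35 × 0.03119 = 31.58 N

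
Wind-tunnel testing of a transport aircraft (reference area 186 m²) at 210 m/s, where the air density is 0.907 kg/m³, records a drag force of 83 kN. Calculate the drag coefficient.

CD = 0.0223

From D = ½ρv²S·CD, rearranging gives CD = 2D/(ρv²S).
CD = 2 × 83000 / (0.907 × 210² × 186) = 0.0223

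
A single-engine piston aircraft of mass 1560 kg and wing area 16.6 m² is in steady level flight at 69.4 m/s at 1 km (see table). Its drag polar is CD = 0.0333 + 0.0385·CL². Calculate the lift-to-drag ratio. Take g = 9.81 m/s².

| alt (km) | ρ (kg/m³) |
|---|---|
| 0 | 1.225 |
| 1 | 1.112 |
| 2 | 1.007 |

L/D = 9.09

At 1 km, from the table: ρ = 1.112 kg/m³.
Weight W = mg = 1560 × 9.81 = 15304 N; in level flight L = W.
q = ½ρv² = ½ × 1.112 × 69.4² = 2678 Pa.
CL = W/(q·S) = 15304 / (2678 × 16.6) = 0.3443.
CD = 0.0333 + 0.0385 × 0.3443² = 0.03786.
L/D = CL/CD = 0.3443 / 0.03786 = 9.09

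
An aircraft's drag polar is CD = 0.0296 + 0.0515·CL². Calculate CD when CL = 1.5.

CD = 0.0296 + 0.0515 × 1.5² = 0.0296 + 0.1159 = 0.145

CD = 0.145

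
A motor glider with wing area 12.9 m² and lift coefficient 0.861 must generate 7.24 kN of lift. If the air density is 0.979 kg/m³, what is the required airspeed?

v = 36.5 m/s

L = ½ρv²S·CL ⇒ v = √(2L/(ρ·S·CL))
v = √(2 × 7240 / (0.979 × 12.9 × 0.861)) = √1332 = 36.5 m/s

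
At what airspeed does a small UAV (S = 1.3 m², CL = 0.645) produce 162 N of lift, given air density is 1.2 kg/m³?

v = 17.9 m/s

L = ½ρv²S·CL ⇒ v = √(2L/(ρ·S·CL))
v = √(2 × 162 / (1.2 × 1.3 × 0.645)) = √322 = 17.9 m/s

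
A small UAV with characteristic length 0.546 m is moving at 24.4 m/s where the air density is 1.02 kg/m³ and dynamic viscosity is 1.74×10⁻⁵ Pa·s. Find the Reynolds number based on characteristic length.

Re = 7.81×10^5

Re = ρ·v·c/μ = 1.02 × 24.4 × 0.546 / (1.74×10⁻⁵) = 7.81×10^5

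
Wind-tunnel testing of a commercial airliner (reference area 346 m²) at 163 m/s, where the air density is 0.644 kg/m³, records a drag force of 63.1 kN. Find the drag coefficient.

From D = ½ρv²S·CD, rearranging gives CD = 2D/(ρv²S).
CD = 2 × 63100 / (0.644 × 163² × 346) = 0.0213

CD = 0.0213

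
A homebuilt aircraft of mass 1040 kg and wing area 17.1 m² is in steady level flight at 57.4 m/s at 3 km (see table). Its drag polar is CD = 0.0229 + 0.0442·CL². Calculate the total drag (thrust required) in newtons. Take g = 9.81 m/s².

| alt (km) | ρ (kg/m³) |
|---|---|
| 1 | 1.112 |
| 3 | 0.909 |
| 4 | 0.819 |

At 3 km, from the table: ρ = 0.909 kg/m³.
In steady level flight, lift balances weight: W = mg = 1040 × 9.81 = 10202 N.
q = ½ρv² = ½ × 0.909 × 57.4² = 1497 Pa.
Required CL = L/(qS) = 10202/(1497·17.1) = 0.3984.
CD = 0.0229 + 0.0442 × 0.3984² = 0.02992.
D = q·S·CD = 1497 × 17.1 × 0.02992 = 766.1 N

D = 766 N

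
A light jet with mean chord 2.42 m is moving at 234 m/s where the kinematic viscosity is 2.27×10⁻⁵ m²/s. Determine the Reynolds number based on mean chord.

Re = v·c/ν = 234 × 2.42 / (2.27×10⁻⁵) = 2.49×10^7

Re = 2.49×10^7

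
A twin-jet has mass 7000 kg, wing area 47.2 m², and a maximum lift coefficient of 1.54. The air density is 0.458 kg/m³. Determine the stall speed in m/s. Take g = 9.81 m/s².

V_stall = 64.2 m/s

Weight W = mg = 7000 × 9.81 = 68670 N.
From L = ½ρV²S·CL,max = W: V_stall = √(2W/(ρSCL,max)) = √(2·68670/(0.458·47.2·1.54))
V_stall = √4125 = 64.2 m/s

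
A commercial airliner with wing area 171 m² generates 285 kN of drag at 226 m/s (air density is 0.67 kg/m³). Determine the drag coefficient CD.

CD = 0.0974

From D = ½ρv²S·CD, rearranging gives CD = 2D/(ρv²S).
CD = 2 × 2.85×10^5 / (0.67 × 226² × 171) = 0.0974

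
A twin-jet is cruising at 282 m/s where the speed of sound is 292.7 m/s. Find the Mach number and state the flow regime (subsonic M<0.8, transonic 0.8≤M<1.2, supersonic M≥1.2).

M = 0.963 (transonic)

M = v/a = 282 / 292.7 = 0.963
M = 0.963 → transonic.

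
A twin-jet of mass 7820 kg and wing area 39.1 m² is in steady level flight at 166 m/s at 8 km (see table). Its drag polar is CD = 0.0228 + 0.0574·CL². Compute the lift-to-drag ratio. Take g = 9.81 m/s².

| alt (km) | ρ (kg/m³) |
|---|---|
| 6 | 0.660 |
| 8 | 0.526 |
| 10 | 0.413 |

L/D = 10

At 8 km, from the table: ρ = 0.526 kg/m³.
In steady level flight, lift balances weight: W = mg = 7820 × 9.81 = 76714 N.
q = ½ρv² = ½ × 0.526 × 166² = 7247 Pa.
Required CL = L/(qS) = 76714/(7247·39.1) = 0.2707.
CD = 0.0228 + 0.0574 × 0.2707² = 0.02701.
L/D = CL/CD = 0.2707 / 0.02701 = 10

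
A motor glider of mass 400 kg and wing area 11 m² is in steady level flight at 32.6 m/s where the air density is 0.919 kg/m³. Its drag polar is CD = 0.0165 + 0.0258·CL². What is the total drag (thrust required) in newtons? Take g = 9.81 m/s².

D = 163 N

Weight W = mg = 400 × 9.81 = 3924 N; in level flight L = W.
Dynamic pressure q = 0.5 × 0.919 × 32.6² = 488.3 Pa.
CL = 2W/(ρv²S) = 2×3924/(0.919×32.6²×11) = 0.7305.
CD = 0.0165 + 0.0258 × 0.7305² = 0.03027.
D = q·S·CD = 488.3 × 11 × 0.03027 = 162.6 N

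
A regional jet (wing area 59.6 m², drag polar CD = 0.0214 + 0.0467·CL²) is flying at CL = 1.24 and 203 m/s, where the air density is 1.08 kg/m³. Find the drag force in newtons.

D = 1.24×10^5 N

CD = 0.0214 + 0.0467 × 1.24² = 0.09321
D = ½ρv²S·CD = ½ × 1.08 × 203² × 59.6 × 0.09321 = 1.24×10^5 N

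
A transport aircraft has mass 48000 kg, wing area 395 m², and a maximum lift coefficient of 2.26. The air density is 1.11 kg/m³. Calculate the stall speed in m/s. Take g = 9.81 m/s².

V_stall = 30.8 m/s

At stall, lift equals weight: L = W = m·g = 48000 × 9.81 = 4.709×10^5 N.
V_stall = √(2W/(ρ·S·CL,max)) = √(2 × 4.709×10^5 / (1.11 × 395 × 2.26))
V_stall = √950.4 = 30.8 m/s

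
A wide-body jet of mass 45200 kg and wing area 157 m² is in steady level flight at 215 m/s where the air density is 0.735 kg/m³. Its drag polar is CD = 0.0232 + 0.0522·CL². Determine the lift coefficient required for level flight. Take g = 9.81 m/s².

CL = 0.166

In steady level flight, lift balances weight: W = mg = 45200 × 9.81 = 4.4341×10^5 N.
Dynamic pressure q = 0.5 × 0.735 × 215² = 16990 Pa.
Required CL = L/(qS) = 4.4341×10^5/(16990·157) = 0.1663.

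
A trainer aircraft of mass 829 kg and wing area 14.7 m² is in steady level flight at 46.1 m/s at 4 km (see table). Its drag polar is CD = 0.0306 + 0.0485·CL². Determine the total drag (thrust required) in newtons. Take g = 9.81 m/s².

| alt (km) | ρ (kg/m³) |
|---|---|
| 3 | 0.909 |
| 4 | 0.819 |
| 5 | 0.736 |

At 4 km, from the table: ρ = 0.819 kg/m³.
In steady level flight, lift balances weight: W = mg = 829 × 9.81 = 8132.5 N.
q = ½ρv² = ½ × 0.819 × 46.1² = 870.3 Pa.
CL = W/(q·S) = 8132.5 / (870.3 × 14.7) = 0.6357.
CD = 0.0306 + 0.0485 × 0.6357² = 0.0502.
D = q·S·CD = 870.3 × 14.7 × 0.0502 = 642.2 N

D = 642 N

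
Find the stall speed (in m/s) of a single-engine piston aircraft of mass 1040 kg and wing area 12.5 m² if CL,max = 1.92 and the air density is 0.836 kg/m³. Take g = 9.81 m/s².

At stall, lift equals weight: L = W = m·g = 1040 × 9.81 = 10200 N.
From L = ½ρV²S·CL,max = W: V_stall = √(2W/(ρSCL,max)) = √(2·10200/(0.836·12.5·1.92))
V_stall = √1017 = 31.9 m/s

V_stall = 31.9 m/s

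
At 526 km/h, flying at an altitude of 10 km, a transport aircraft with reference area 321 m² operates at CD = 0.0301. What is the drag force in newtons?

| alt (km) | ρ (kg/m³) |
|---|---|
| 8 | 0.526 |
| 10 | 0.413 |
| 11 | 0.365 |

D = 42600 N

At 10 km, from the table: ρ = 0.413 kg/m³.
Convert speed: v = 526 km/h ÷ 3.6 = 146.1 m/s.
D = ½ρv²S·CD = ½ × 0.413 × 146.1² × 321 × 0.0301 = 42600 N ≈ 42.6 kN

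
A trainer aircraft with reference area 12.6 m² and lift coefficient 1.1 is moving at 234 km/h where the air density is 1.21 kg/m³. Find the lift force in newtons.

L = 35400 N

Convert speed: v = 234 km/h ÷ 3.6 = 65 m/s.
L = ½ρv²S·CL = ½ × 1.21 × 65² × 12.6 × 1.1 = 35400 N ≈ 35.4 kN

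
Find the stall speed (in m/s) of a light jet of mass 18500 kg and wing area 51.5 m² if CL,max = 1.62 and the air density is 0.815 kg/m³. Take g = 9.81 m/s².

V_stall = 73.1 m/s

At stall, lift equals weight: L = W = m·g = 18500 × 9.81 = 1.815×10^5 N.
From L = ½ρV²S·CL,max = W: V_stall = √(2W/(ρSCL,max)) = √(2·1.815×10^5/(0.815·51.5·1.62))
V_stall = √5338 = 73.1 m/s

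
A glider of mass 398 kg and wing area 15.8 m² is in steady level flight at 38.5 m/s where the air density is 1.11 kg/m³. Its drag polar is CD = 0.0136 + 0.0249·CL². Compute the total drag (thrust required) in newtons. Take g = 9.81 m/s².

D = 206 N

In steady level flight, lift balances weight: W = mg = 398 × 9.81 = 3904.4 N.
Dynamic pressure q = 0.5 × 1.11 × 38.5² = 822.6 Pa.
Required CL = L/(qS) = 3904.4/(822.6·15.8) = 0.3004.
CD = 0.0136 + 0.0249 × 0.3004² = 0.01585.
D = q·S·CD = 822.6 × 15.8 × 0.01585 = 206 N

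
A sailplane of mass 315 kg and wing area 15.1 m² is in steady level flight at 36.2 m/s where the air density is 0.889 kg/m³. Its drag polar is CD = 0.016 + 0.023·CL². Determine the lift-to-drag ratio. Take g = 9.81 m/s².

L/D = 18.6

Weight W = mg = 315 × 9.81 = 3090.2 N; in level flight L = W.
q = ½ρv² = ½ × 0.889 × 36.2² = 582.5 Pa.
CL = 2W/(ρv²S) = 2×3090.2/(0.889×36.2²×15.1) = 0.3513.
CD = 0.016 + 0.023 × 0.3513² = 0.01884.
L/D = CL/CD = 0.3513 / 0.01884 = 18.6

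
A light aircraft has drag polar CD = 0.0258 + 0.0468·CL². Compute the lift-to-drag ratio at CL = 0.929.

L/D = 14

CD = 0.0258 + 0.0468 × 0.929² = 0.06619
L/D = CL/CD = 0.929 / 0.06619 = 14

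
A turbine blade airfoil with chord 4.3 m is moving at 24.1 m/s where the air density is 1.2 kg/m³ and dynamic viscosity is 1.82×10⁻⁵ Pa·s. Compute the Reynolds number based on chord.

Re = ρ·v·c/μ = 1.2 × 24.1 × 4.3 / (1.82×10⁻⁵) = 6.83×10^6

Re = 6.83×10^6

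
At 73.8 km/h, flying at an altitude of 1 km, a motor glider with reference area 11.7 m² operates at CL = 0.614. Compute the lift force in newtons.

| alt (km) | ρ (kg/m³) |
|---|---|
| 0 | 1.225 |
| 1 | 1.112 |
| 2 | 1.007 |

L = 1680 N

At 1 km, from the table: ρ = 1.112 kg/m³.
Convert speed: v = 73.8 km/h ÷ 3.6 = 20.5 m/s.
L = ½ρv²S·CL = ½ × 1.112 × 20.5² × 11.7 × 0.614 = 1680 N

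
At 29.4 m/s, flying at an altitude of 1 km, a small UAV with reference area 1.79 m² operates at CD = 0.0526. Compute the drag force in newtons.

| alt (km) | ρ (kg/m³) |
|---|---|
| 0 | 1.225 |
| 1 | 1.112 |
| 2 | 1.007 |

D = 45.2 N

At 1 km, from the table: ρ = 1.112 kg/m³.
D = ½ρv²S·CD = ½ × 1.112 × 29.4² × 1.79 × 0.0526 = 45.2 N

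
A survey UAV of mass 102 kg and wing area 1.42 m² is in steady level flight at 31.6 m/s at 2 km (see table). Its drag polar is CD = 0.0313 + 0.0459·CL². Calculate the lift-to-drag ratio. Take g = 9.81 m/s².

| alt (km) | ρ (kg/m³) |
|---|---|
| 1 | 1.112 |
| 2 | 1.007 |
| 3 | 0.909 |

L/D = 11.5

At 2 km, from the table: ρ = 1.007 kg/m³.
Weight W = mg = 102 × 9.81 = 1000.6 N; in level flight L = W.
q = ½ρv² = ½ × 1.007 × 31.6² = 502.8 Pa.
CL = W/(q·S) = 1000.6 / (502.8 × 1.42) = 1.402.
CD = 0.0313 + 0.0459 × 1.402² = 0.1215.
L/D = CL/CD = 1.402 / 0.1215 = 11.5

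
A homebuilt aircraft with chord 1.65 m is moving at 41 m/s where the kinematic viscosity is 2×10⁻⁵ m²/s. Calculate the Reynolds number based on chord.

Re = v·c/ν = 41 × 1.65 / (2×10⁻⁵) = 3.38×10^6

Re = 3.38×10^6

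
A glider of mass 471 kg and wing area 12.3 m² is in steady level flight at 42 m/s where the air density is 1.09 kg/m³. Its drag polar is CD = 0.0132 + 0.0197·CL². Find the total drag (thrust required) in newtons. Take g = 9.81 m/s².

D = 192 N

Weight W = mg = 471 × 9.81 = 4620.5 N; in level flight L = W.
Dynamic pressure q = 0.5 × 1.09 × 42² = 961.4 Pa.
CL = 2W/(ρv²S) = 2×4620.5/(1.09×42²×12.3) = 0.3907.
CD = 0.0132 + 0.0197 × 0.3907² = 0.01621.
D = q·S·CD = 961.4 × 12.3 × 0.01621 = 191.7 N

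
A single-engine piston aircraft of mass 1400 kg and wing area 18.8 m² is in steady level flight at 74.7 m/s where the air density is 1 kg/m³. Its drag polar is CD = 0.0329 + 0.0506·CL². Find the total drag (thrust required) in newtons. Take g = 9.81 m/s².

D = 1910 N

Weight W = mg = 1400 × 9.81 = 13734 N; in level flight L = W.
q = ½ρv² = ½ × 1 × 74.7² = 2790 Pa.
Required CL = L/(qS) = 13734/(2790·18.8) = 0.2618.
CD = 0.0329 + 0.0506 × 0.2618² = 0.03637.
D = q·S·CD = 2790 × 18.8 × 0.03637 = 1908 N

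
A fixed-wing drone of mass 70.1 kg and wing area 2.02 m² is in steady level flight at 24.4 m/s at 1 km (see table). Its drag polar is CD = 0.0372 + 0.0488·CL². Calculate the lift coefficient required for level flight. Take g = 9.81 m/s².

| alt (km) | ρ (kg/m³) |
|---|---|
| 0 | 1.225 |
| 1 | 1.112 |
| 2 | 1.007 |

CL = 1.03

At 1 km, from the table: ρ = 1.112 kg/m³.
In steady level flight, lift balances weight: W = mg = 70.1 × 9.81 = 687.68 N.
q = ½ρv² = ½ × 1.112 × 24.4² = 331 Pa.
Required CL = L/(qS) = 687.68/(331·2.02) = 1.028.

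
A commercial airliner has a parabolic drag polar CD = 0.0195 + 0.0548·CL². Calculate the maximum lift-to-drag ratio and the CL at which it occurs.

For CD = CD0 + K·CL², (L/D)max occurs at CL* = √(CD0/K) and equals 1/(2√(K·CD0)).
(L/D)max = 1/(2√(0.0548 × 0.0195)) = 1/(2 × 0.03269) = 15.3
CL* = √(0.0195/0.0548) = 0.597

(L/D)max = 15.3, at CL = 0.597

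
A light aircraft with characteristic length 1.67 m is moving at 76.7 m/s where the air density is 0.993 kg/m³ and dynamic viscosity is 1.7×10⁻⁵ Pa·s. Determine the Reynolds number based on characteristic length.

Re = 7.48×10^6

Re = ρ·v·c/μ = 0.993 × 76.7 × 1.67 / (1.7×10⁻⁵) = 7.48×10^6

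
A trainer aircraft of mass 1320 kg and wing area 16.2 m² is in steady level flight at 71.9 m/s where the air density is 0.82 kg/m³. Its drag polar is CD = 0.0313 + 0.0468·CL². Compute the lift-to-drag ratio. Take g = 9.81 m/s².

L/D = 9.94

In steady level flight, lift balances weight: W = mg = 1320 × 9.81 = 12949 N.
q = ½ρv² = ½ × 0.82 × 71.9² = 2120 Pa.
CL = 2W/(ρv²S) = 2×12949/(0.82×71.9²×16.2) = 0.3771.
CD = 0.0313 + 0.0468 × 0.3771² = 0.03796.
L/D = CL/CD = 0.3771 / 0.03796 = 9.94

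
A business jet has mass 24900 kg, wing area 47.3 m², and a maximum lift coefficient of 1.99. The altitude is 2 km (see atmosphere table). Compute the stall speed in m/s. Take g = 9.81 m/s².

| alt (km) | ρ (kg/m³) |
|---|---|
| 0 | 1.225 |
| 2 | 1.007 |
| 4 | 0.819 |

V_stall = 71.8 m/s

At 2 km, from the table: ρ = 1.007 kg/m³.
Weight W = mg = 24900 × 9.81 = 2.443×10^5 N.
From L = ½ρV²S·CL,max = W: V_stall = √(2W/(ρSCL,max)) = √(2·2.443×10^5/(1.007·47.3·1.99))
V_stall = √5154 = 71.8 m/s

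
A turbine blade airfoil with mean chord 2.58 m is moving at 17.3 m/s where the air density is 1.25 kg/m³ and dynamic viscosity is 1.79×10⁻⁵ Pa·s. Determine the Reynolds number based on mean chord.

Re = ρ·v·c/μ = 1.25 × 17.3 × 2.58 / (1.79×10⁻⁵) = 3.12×10^6

Re = 3.12×10^6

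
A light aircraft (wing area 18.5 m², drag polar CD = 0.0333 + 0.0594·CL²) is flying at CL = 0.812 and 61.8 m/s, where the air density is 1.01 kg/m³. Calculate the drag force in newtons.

CD = 0.0333 + 0.0594 × 0.812² = 0.07247
D = ½ρv²S·CD = ½ × 1.01 × 61.8² × 18.5 × 0.07247 = 2590 N

D = 2590 N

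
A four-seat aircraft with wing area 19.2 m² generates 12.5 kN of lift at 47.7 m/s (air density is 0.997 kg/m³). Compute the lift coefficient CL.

From L = ½ρv²S·CL, rearranging gives CL = 2L/(ρv²S).
CL = 2 × 12500 / (0.997 × 47.7² × 19.2) = 0.574

CL = 0.574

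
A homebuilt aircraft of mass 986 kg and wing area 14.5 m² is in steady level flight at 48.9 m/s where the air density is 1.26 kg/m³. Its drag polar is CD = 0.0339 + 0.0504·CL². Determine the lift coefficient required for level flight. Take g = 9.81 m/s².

CL = 0.443

Level flight ⇒ L = W = m·g = 986 × 9.81 = 9672.7 N.
q = ½ρv² = ½ × 1.26 × 48.9² = 1506 Pa.
CL = 2W/(ρv²S) = 2×9672.7/(1.26×48.9²×14.5) = 0.4428.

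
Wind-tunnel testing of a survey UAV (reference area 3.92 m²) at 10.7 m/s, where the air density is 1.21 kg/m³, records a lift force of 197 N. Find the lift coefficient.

From L = ½ρv²S·CL, rearranging gives CL = 2L/(ρv²S).
CL = 2 × 197 / (1.21 × 10.7² × 3.92) = 0.726

CL = 0.726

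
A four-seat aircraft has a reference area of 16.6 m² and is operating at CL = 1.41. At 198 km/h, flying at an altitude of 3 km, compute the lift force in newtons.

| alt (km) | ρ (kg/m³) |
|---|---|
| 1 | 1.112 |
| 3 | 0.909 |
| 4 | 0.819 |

L = 32200 N

At 3 km, from the table: ρ = 0.909 kg/m³.
Convert speed: v = 198 km/h ÷ 3.6 = 55 m/s.
L = ½ρv²S·CL = ½ × 0.909 × 55² × 16.6 × 1.41 = 32200 N ≈ 32.2 kN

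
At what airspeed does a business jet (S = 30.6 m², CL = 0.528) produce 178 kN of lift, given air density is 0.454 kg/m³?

v = 220 m/s

L = ½ρv²S·CL ⇒ v = √(2L/(ρ·S·CL))
v = √(2 × 1.78×10^5 / (0.454 × 30.6 × 0.528)) = √48530 = 220 m/s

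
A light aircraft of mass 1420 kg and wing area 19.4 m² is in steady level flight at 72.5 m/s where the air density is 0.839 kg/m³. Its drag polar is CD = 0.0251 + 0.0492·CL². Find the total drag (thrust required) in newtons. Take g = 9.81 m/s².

Weight W = mg = 1420 × 9.81 = 13930 N; in level flight L = W.
Dynamic pressure q = 0.5 × 0.839 × 72.5² = 2205 Pa.
Required CL = L/(qS) = 13930/(2205·19.4) = 0.3256.
CD = 0.0251 + 0.0492 × 0.3256² = 0.03032.
D = q·S·CD = 2205 × 19.4 × 0.03032 = 1297 N

D = 1300 N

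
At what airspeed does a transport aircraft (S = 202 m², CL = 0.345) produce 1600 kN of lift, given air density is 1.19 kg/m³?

v = 196 m/s

L = ½ρv²S·CL ⇒ v = √(2L/(ρ·S·CL))
v = √(2 × 1.6×10^6 / (1.19 × 202 × 0.345)) = √38590 = 196 m/s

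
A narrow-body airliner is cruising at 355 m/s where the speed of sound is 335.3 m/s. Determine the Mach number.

M = v/a = 355 / 335.3 = 1.06

M = 1.06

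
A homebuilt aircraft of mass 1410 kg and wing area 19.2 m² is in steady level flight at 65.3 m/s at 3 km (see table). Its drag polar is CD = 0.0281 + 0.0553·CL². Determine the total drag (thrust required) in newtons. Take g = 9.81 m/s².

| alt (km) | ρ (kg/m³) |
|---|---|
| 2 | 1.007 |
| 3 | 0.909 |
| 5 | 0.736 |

At 3 km, from the table: ρ = 0.909 kg/m³.
Level flight ⇒ L = W = m·g = 1410 × 9.81 = 13832 N.
Dynamic pressure q = 0.5 × 0.909 × 65.3² = 1938 Pa.
CL = W/(q·S) = 13832 / (1938 × 19.2) = 0.3717.
CD = 0.0281 + 0.0553 × 0.3717² = 0.03574.
D = q·S·CD = 1938 × 19.2 × 0.03574 = 1330 N

D = 1330 N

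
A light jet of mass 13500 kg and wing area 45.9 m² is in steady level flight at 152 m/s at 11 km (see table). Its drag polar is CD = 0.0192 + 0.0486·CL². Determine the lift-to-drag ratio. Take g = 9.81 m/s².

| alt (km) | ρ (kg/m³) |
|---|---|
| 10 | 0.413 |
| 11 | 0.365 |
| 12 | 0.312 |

L/D = 16.3

At 11 km, from the table: ρ = 0.365 kg/m³.
Level flight ⇒ L = W = m·g = 13500 × 9.81 = 1.3244×10^5 N.
Dynamic pressure q = 0.5 × 0.365 × 152² = 4216 Pa.
CL = W/(q·S) = 1.3244×10^5 / (4216 × 45.9) = 0.6843.
CD = 0.0192 + 0.0486 × 0.6843² = 0.04196.
L/D = CL/CD = 0.6843 / 0.04196 = 16.3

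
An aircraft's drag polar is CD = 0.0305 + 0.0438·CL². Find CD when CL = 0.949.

CD = 0.0699

CD = 0.0305 + 0.0438 × 0.949² = 0.0305 + 0.03945 = 0.0699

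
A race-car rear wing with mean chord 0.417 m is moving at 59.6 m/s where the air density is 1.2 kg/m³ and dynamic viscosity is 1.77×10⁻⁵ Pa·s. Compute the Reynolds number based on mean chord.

Re = 1.68×10^6

Re = ρ·v·c/μ = 1.2 × 59.6 × 0.417 / (1.77×10⁻⁵) = 1.68×10^6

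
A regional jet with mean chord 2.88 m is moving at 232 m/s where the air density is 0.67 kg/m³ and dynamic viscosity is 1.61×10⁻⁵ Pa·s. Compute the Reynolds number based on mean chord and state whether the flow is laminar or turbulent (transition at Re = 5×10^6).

Re = 2.78×10^7 (turbulent)

Re = ρ·v·c/μ = 0.67 × 232 × 2.88 / (1.61×10⁻⁵) = 2.78×10^7
Since 2.78×10^7 > 5×10^6, the flow is turbulent.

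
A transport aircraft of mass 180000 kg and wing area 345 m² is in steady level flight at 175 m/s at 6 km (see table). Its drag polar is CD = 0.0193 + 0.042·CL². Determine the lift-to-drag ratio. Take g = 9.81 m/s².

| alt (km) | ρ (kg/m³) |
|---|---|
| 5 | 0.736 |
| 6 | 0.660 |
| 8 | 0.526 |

At 6 km, from the table: ρ = 0.660 kg/m³.
Level flight ⇒ L = W = m·g = 180000 × 9.81 = 1.7658×10^6 N.
Dynamic pressure q = 0.5 × 0.66 × 175² = 10110 Pa.
Required CL = L/(qS) = 1.7658×10^6/(10110·345) = 0.5064.
CD = 0.0193 + 0.042 × 0.5064² = 0.03007.
L/D = CL/CD = 0.5064 / 0.03007 = 16.8

L/D = 16.8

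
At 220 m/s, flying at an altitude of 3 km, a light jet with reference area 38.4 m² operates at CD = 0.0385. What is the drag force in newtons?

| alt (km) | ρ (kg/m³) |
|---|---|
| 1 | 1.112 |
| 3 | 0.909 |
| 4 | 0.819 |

At 3 km, from the table: ρ = 0.909 kg/m³.
D = ½ρv²S·CD = ½ × 0.909 × 220² × 38.4 × 0.0385 = 32500 N ≈ 32.5 kN

D = 32500 N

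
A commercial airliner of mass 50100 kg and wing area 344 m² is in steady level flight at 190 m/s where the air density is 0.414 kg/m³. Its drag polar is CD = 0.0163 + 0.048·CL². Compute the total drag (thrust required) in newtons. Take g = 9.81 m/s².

D = 46400 N

Weight W = mg = 50100 × 9.81 = 4.9148×10^5 N; in level flight L = W.
Dynamic pressure q = 0.5 × 0.414 × 190² = 7473 Pa.
Required CL = L/(qS) = 4.9148×10^5/(7473·344) = 0.1912.
CD = 0.0163 + 0.048 × 0.1912² = 0.01805.
D = q·S·CD = 7473 × 344 × 0.01805 = 46410 N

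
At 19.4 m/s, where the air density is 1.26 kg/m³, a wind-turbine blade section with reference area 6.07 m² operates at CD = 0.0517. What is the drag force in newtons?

D = 74.4 N

D = ½ρv²S·CD = ½ × 1.26 × 19.4² × 6.07 × 0.0517 = 74.4 N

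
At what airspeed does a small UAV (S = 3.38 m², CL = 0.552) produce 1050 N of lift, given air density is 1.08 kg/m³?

v = 32.3 m/s

L = ½ρv²S·CL ⇒ v = √(2L/(ρ·S·CL))
v = √(2 × 1050 / (1.08 × 3.38 × 0.552)) = √1042 = 32.3 m/s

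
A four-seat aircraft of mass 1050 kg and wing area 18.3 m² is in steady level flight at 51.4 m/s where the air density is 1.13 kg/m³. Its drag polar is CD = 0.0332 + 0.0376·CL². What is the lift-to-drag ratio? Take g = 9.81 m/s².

Weight W = mg = 1050 × 9.81 = 10300 N; in level flight L = W.
q = ½ρv² = ½ × 1.13 × 51.4² = 1493 Pa.
Required CL = L/(qS) = 10300/(1493·18.3) = 0.3771.
CD = 0.0332 + 0.0376 × 0.3771² = 0.03855.
L/D = CL/CD = 0.3771 / 0.03855 = 9.78

L/D = 9.78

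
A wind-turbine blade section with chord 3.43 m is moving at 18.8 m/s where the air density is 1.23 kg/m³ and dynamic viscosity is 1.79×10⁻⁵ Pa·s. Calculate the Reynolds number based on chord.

Re = 4.43×10^6

Re = ρ·v·c/μ = 1.23 × 18.8 × 3.43 / (1.79×10⁻⁵) = 4.43×10^6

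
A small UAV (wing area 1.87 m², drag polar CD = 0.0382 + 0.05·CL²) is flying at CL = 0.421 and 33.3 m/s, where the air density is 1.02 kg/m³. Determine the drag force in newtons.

CD = 0.0382 + 0.05 × 0.421² = 0.04706
D = ½ρv²S·CD = ½ × 1.02 × 33.3² × 1.87 × 0.04706 = 49.8 N

D = 49.8 N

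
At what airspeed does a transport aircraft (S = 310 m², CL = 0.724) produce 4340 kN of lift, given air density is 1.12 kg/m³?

v = 186 m/s

L = ½ρv²S·CL ⇒ v = √(2L/(ρ·S·CL))
v = √(2 × 4.34×10^6 / (1.12 × 310 × 0.724)) = √34530 = 186 m/s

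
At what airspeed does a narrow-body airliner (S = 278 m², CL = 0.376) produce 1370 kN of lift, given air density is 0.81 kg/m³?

v = 180 m/s

L = ½ρv²S·CL ⇒ v = √(2L/(ρ·S·CL))
v = √(2 × 1.37×10^6 / (0.81 × 278 × 0.376)) = √32360 = 180 m/s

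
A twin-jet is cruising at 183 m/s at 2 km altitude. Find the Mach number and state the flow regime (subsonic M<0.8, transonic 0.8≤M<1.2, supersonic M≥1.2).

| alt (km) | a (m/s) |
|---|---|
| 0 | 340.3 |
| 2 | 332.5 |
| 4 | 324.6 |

M = 0.55 (subsonic)

At 2 km, from the table: a = 332.5 m/s.
M = v/a = 183 / 332.5 = 0.55
M = 0.55 → subsonic.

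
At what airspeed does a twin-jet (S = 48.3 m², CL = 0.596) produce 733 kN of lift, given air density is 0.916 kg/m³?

L = ½ρv²S·CL ⇒ v = √(2L/(ρ·S·CL))
v = √(2 × 7.33×10^5 / (0.916 × 48.3 × 0.596)) = √55600 = 236 m/s

v = 236 m/s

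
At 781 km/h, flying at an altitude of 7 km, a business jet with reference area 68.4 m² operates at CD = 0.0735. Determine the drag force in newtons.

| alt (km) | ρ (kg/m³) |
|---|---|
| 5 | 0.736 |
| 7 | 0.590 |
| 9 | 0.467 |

D = 69800 N

At 7 km, from the table: ρ = 0.590 kg/m³.
Convert speed: v = 781 km/h ÷ 3.6 = 216.9 m/s.
Dynamic pressure q = ½ρv² = ½ × 0.59 × 216.9² = 13880 Pa.
D = q·S·CD = 13880 × 68.4 × 0.0735 = 69800 N ≈ 69.8 kN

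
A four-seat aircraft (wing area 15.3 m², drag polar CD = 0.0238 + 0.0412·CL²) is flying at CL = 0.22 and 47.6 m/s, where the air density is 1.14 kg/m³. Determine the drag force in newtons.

CD = 0.0238 + 0.0412 × 0.22² = 0.02579
D = ½ρv²S·CD = ½ × 1.14 × 47.6² × 15.3 × 0.02579 = 510 N

D = 510 N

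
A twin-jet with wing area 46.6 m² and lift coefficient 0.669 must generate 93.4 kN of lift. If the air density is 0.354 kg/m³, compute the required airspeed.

L = ½ρv²S·CL ⇒ v = √(2L/(ρ·S·CL))
v = √(2 × 93400 / (0.354 × 46.6 × 0.669)) = √16930 = 130 m/s

v = 130 m/s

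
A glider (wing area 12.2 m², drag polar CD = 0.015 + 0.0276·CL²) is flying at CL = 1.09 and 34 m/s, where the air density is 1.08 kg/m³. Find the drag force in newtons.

CD = 0.015 + 0.0276 × 1.09² = 0.04779
D = ½ρv²S·CD = ½ × 1.08 × 34² × 12.2 × 0.04779 = 364 N

D = 364 N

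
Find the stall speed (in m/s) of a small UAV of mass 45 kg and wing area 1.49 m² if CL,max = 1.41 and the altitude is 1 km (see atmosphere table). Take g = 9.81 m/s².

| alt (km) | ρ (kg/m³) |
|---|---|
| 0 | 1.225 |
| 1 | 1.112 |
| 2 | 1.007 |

V_stall = 19.4 m/s

At 1 km, from the table: ρ = 1.112 kg/m³.
Weight W = mg = 45 × 9.81 = 441.5 N.
V_stall = √(2W/(ρ·S·CL,max)) = √(2 × 441.5 / (1.112 × 1.49 × 1.41))
V_stall = √377.9 = 19.4 m/s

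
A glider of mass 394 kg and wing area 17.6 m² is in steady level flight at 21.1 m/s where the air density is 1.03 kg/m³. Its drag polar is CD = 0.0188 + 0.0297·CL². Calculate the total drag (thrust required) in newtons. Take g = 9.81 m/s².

In steady level flight, lift balances weight: W = mg = 394 × 9.81 = 3865.1 N.
q = ½ρv² = ½ × 1.03 × 21.1² = 229.3 Pa.
CL = 2W/(ρv²S) = 2×3865.1/(1.03×21.1²×17.6) = 0.9578.
CD = 0.0188 + 0.0297 × 0.9578² = 0.04605.
D = q·S·CD = 229.3 × 17.6 × 0.04605 = 185.8 N

D = 186 N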